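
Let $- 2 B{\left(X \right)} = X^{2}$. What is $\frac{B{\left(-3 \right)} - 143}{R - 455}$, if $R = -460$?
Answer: $\frac{59}{366} \approx 0.1612$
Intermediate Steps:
$B{\left(X \right)} = - \frac{X^{2}}{2}$
$\frac{B{\left(-3 \right)} - 143}{R - 455} = \frac{- \frac{\left(-3\right)^{2}}{2} - 143}{-460 - 455} = \frac{\left(- \frac{1}{2}\right) 9 - 143}{-915} = \left(- \frac{9}{2} - 143\right) \left(- \frac{1}{915}\right) = \left(- \frac{295}{2}\right) \left(- \frac{1}{915}\right) = \frac{59}{366}$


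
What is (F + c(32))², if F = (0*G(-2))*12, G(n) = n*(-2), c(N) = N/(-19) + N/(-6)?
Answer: 160000/3249 ≈ 49.246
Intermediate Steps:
c(N) = -25*N/114 (c(N) = N*(-1/19) + N*(-⅙) = -N/19 - N/6 = -25*N/114)
G(n) = -2*n
F = 0 (F = (0*(-2*(-2)))*12 = (0*4)*12 = 0*12 = 0)
(F + c(32))² = (0 - 25/114*32)² = (0 - 400/57)² = (-400/57)² = 160000/3249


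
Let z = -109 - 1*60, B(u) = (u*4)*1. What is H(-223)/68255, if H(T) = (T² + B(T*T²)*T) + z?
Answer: 9891943324/68255 ≈ 1.4493e+5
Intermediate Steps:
B(u) = 4*u (B(u) = (4*u)*1 = 4*u)
z = -169 (z = -109 - 60 = -169)
H(T) = -169 + T² + 4*T⁴ (H(T) = (T² + (4*(T*T²))*T) - 169 = (T² + (4*T³)*T) - 169 = (T² + 4*T⁴) - 169 = -169 + T² + 4*T⁴)
H(-223)/68255 = (-169 + (-223)² + 4*(-223)⁴)/68255 = (-169 + 49729 + 4*2472973441)*(1/68255) = (-169 + 49729 + 9891893764)*(1/68255) = 9891943324*(1/68255) = 9891943324/68255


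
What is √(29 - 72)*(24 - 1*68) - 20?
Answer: -20 - 44*I*√43 ≈ -20.0 - 288.53*I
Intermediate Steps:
√(29 - 72)*(24 - 1*68) - 20 = √(-43)*(24 - 68) - 20 = (I*√43)*(-44) - 20 = -44*I*√43 - 20 = -20 - 44*I*√43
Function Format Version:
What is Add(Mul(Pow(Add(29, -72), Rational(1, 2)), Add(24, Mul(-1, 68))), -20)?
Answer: Add(-20, Mul(-44, I, Pow(43, Rational(1, 2)))) ≈ Add(-20.000, Mul(-288.53, I))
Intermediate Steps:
Add(Mul(Pow(Add(29, -72), Rational(1, 2)), Add(24, Mul(-1, 68))), -20) = Add(Mul(Pow(-43, Rational(1, 2)), Add(24, -68)), -20) = Add(Mul(Mul(I, Pow(43, Rational(1, 2))), -44), -20) = Add(Mul(-44, I, Pow(43, Rational(1, 2))), -20) = Add(-20, Mul(-44, I, Pow(43, Rational(1, 2))))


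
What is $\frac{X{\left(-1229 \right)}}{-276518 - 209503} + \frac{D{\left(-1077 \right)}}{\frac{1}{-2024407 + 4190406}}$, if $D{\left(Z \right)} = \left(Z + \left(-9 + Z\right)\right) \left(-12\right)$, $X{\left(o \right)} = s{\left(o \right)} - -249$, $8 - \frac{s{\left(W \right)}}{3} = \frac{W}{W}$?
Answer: $\frac{9108142091818218}{162007} \approx 5.6221 \cdot 10^{10}$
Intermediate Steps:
$s{\left(W \right)} = 21$ ($s{\left(W \right)} = 24 - 3 \frac{W}{W} = 24 - 3 = 21$)
$X{\left(o \right)} = 270$ ($X{\left(o \right)} = 21 - -249 = 21 + 249 = 270$)
$D{\left(Z \right)} = 108 - 24 Z$ ($D{\left(Z \right)} = \left(-9 + 2 Z\right) \left(-12\right) = 108 - 24 Z$)
$\frac{X{\left(-1229 \right)}}{-276518 - 209503} + \frac{D{\left(-1077 \right)}}{\frac{1}{-2024407 + 4190406}} = \frac{270}{-276518 - 209503} + \frac{108 - -25848}{\frac{1}{-2024407 + 4190406}} = \frac{270}{-276518 - 209503} + \frac{108 + 25848}{\frac{1}{2165999}} = \frac{270}{-486021} + 25956 \frac{1}{\frac{1}{2165999}} = 270 \left(- \frac{1}{486021}\right) + 25956 \cdot 2165999 = - \frac{90}{162007} + 56220670044 = \frac{9108142091818218}{162007}$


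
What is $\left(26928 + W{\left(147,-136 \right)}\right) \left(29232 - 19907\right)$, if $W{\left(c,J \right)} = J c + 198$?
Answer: $66524550$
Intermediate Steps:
$W{\left(c,J \right)} = 198 + J c$
$\left(26928 + W{\left(147,-136 \right)}\right) \left(29232 - 19907\right) = \left(26928 + \left(198 - 19992\right)\right) \left(29232 - 19907\right) = \left(26928 + \left(198 - 19992\right)\right) 9325 = \left(26928 - 19794\right) 9325 = 7134 \cdot 9325 = 66524550$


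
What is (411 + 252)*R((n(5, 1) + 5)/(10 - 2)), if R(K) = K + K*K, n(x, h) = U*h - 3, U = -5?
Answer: -9945/64 ≈ -155.39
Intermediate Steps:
n(x, h) = -3 - 5*h (n(x, h) = -5*h - 3 = -3 - 5*h)
R(K) = K + K²
(411 + 252)*R((n(5, 1) + 5)/(10 - 2)) = (411 + 252)*((((-3 - 5*1) + 5)/(10 - 2))*(1 + ((-3 - 5*1) + 5)/(10 - 2))) = 663*((((-3 - 5) + 5)/8)*(1 + ((-3 - 5) + 5)/8)) = 663*(((-8 + 5)*(⅛))*(1 + (-8 + 5)*(⅛))) = 663*((-3*⅛)*(1 - 3*⅛)) = 663*(-3*(1 - 3/8)/8) = 663*(-3/8*5/8) = 663*(-15/64) = -9945/64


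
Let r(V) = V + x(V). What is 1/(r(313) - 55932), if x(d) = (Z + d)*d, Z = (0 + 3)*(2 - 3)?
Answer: 1/41411 ≈ 2.4148e-5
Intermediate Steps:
Z = -3 (Z = 3*(-1) = -3)
x(d) = d*(-3 + d) (x(d) = (-3 + d)*d = d*(-3 + d))
r(V) = V + V*(-3 + V)
1/(r(313) - 55932) = 1/(313*(-2 + 313) - 55932) = 1/(313*311 - 55932) = 1/(97343 - 55932) = 1/41411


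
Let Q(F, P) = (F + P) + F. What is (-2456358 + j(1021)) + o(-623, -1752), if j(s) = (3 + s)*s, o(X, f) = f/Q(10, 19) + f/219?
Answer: -18341790/13 ≈ -1.4109e+6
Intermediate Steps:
Q(F, P) = P + 2*F
o(X, f) = 86*f/2847 (o(X, f) = f/(19 + 2*10) + f/219 = f/(19 + 20) + f*(1/219) = f/39 + f/219 = 86*f/2847)
j(s) = s*(3 + s)
(-2456358 + j(1021)) + o(-623, -1752) = (-2456358 + 1021*(3 + 1021)) + (86/2847)*(-1752) = (-2456358 + 1021*1024) - 688/13 = (-2456358 + 1045504) - 688/13 = -1410854 - 688/13 = -18341790/13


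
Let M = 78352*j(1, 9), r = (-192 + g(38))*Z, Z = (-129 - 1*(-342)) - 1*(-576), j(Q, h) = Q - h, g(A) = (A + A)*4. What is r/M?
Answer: -5523/39176 ≈ -0.14098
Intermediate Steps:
g(A) = 8*A (g(A) = (2*A)*4 = 8*A)
Z = 789 (Z = (-129 + 342) + 576 = 213 + 576 = 789)
r = 88368 (r = (-192 + 8*38)*789 = (-192 + 304)*789 = 112*789 = 88368)
M = -626816 (M = 78352*(1 - 1*9) = 78352*(1 - 9) = 78352*(-8) = -626816)
r/M = 88368/(-626816) = 88368*(-1/626816) = -5523/39176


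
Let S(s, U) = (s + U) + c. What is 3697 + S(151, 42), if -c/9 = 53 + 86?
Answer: 2639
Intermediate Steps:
c = -1251 (c = -9*(53 + 86) = -9*139 = -1251)
S(s, U) = -1251 + U + s (S(s, U) = (s + U) - 1251 = (U + s) - 1251 = -1251 + U + s)
3697 + S(151, 42) = 3697 + (-1251 + 42 + 151) = 3697 - 1058 = 2639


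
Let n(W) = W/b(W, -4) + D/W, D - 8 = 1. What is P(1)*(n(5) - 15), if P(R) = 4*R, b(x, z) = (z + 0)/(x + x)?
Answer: -514/5 ≈ -102.80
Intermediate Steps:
D = 9 (D = 8 + 1 = 9)
b(x, z) = z/(2*x) (b(x, z) = z/((2*x)) = z*(1/(2*x)) = z/(2*x))
n(W) = 9/W - W**2/2 (n(W) = W/(((1/2)*(-4)/W)) + 9/W = W/((-2/W)) + 9/W = W*(-W/2) + 9/W = -W**2/2 + 9/W = 9/W - W**2/2)
P(1)*(n(5) - 15) = (4*1)*((1/2)*(18 - 1*5**3)/5 - 15) = 4*((1/2)*(1/5)*(18 - 1*125) - 15) = 4*((1/2)*(1/5)*(18 - 125) - 15) = 4*((1/2)*(1/5)*(-107) - 15) = 4*(-107/10 - 15) = 4*(-257/10) = -514/5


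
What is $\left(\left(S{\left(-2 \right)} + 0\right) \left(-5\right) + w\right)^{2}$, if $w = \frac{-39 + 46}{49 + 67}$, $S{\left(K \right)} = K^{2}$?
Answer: $\frac{5349969}{13456} \approx 397.59$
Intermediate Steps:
$w = \frac{7}{116} \approx 0.060345$
$\left(\left(S{\left(-2 \right)} + 0\right) \left(-5\right) + w\right)^{2} = \left(\left(\left(-2\right)^{2} + 0\right) \left(-5\right) + \frac{7}{116}\right)^{2} = \left(\left(4 + 0\right) \left(-5\right) + \frac{7}{116}\right)^{2} = \left(4 \left(-5\right) + \frac{7}{116}\right)^{2} = \left(-20 + \frac{7}{116}\right)^{2} = \left(- \frac{2313}{116}\right)^{2} = \frac{5349969}{13456}$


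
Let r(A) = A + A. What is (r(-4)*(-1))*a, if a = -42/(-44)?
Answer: 84/11 ≈ 7.6364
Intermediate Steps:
r(A) = 2*A
a = 21/22 (a = -42*(-1/44) = 21/22 ≈ 0.95455)
(r(-4)*(-1))*a = ((2*(-4))*(-1))*(21/22) = -8*(-1)*(21/22) = 8*(21/22) = 84/11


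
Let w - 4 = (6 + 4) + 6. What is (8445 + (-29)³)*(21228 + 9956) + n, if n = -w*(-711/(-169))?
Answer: -84026424844/169 ≈ -4.9720e+8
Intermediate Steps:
w = 20 (w = 4 + ((6 + 4) + 6) = 4 + (10 + 6) = 4 + 16 = 20)
n = -14220/169 (n = -20*(-711/(-169)) = -20*(-711*(-1/169)) = -20*711/169 = -1*14220/169 = -14220/169 ≈ -84.142)
(8445 + (-29)³)*(21228 + 9956) + n = (8445 + (-29)³)*(21228 + 9956) - 14220/169 = (8445 - 24389)*31184 - 14220/169 = -15944*31184 - 14220/169 = -497197696 - 14220/169 = -84026424844/169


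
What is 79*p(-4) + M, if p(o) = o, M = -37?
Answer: -353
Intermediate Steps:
79*p(-4) + M = 79*(-4) - 37 = -316 - 37 = -353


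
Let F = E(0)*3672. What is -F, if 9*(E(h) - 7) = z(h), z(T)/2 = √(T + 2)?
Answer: -25704 - 816*√2 ≈ -26858.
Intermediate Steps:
z(T) = 2*√(2 + T) (z(T) = 2*√(T + 2) = 2*√(2 + T))
E(h) = 7 + 2*√(2 + h)/9 (E(h) = 7 + (2*√(2 + h))/9 = 7 + 2*√(2 + h)/9)
F = 25704 + 816*√2 (F = (7 + 2*√(2 + 0)/9)*3672 = (7 + 2*√2/9)*3672 = 25704 + 816*√2 ≈ 26858.)
-F = -(25704 + 816*√2) = -25704 - 816*√2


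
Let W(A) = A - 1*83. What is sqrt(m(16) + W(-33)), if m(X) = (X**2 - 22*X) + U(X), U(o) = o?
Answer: 14*I ≈ 14.0*I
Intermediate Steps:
W(A) = -83 + A (W(A) = A - 83 = -83 + A)
m(X) = X**2 - 21*X (m(X) = (X**2 - 22*X) + X = X**2 - 21*X)
sqrt(m(16) + W(-33)) = sqrt(16*(-21 + 16) + (-83 - 33)) = sqrt(16*(-5) - 116) = sqrt(-80 - 116) = sqrt(-196) = 14*I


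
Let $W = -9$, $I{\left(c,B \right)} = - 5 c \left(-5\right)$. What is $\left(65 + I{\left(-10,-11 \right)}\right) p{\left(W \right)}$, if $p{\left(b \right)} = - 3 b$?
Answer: $-4995$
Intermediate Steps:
$I{\left(c,B \right)} = 25 c$
$\left(65 + I{\left(-10,-11 \right)}\right) p{\left(W \right)} = \left(65 + 25 \left(-10\right)\right) \left(\left(-3\right) \left(-9\right)\right) = \left(65 - 250\right) 27 = \left(-185\right) 27 = -4995$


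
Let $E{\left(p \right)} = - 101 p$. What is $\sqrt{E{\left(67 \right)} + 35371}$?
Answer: $2 \sqrt{7151} \approx 169.13$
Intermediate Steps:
$\sqrt{E{\left(67 \right)} + 35371} = \sqrt{\left(-101\right) 67 + 35371} = \sqrt{-6767 + 35371} = \sqrt{28604} = 2 \sqrt{7151}$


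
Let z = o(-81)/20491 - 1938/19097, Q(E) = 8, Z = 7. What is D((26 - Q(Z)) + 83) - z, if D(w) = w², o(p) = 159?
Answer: 3991857587162/391316627 ≈ 10201.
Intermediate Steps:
z = -36675135/391316627 (z = 159/20491 - 1938/19097 = -36675135/391316627 ≈ -0.093722)
D((26 - Q(Z)) + 83) - z = ((26 - 1*8) + 83)² - 1*(-36675135/391316627) = ((26 - 8) + 83)² + 36675135/391316627 = (18 + 83)² + 36675135/391316627 = 101² + 36675135/391316627 = 10201 + 36675135/391316627 = 3991857587162/391316627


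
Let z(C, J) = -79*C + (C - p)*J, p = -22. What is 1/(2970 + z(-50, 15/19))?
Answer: 19/131060 ≈ 0.00014497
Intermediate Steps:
z(C, J) = -79*C + J*(22 + C) (z(C, J) = -79*C + (C - 1*(-22))*J = -79*C + (C + 22)*J = -79*C + (22 + C)*J = -79*C + J*(22 + C))
1/(2970 + z(-50, 15/19)) = 1/(2970 + (-79*(-50) + 22*(15/19) - 750/19)) = 1/(2970 + (3950 + 22*(15*(1/19)) - 750/19)) = 1/(2970 + (3950 + 22*(15/19) - 50*15/19)) = 1/(2970 + (3950 + 330/19 - 750/19)) = 1/(2970 + 74630/19) = 1/(131060/19) = 19/131060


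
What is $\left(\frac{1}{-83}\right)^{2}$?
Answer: $\frac{1}{6889} \approx 0.00014516$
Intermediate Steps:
$\left(\frac{1}{-83}\right)^{2} = \left(- \frac{1}{83}\right)^{2} = \frac{1}{6889}$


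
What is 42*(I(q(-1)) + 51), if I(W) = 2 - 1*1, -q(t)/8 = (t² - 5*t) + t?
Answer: 2184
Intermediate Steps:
q(t) = -8*t² + 32*t (q(t) = -8*((t² - 5*t) + t) = -8*(t² - 4*t) = -8*t² + 32*t)
I(W) = 1 (I(W) = 2 - 1 = 1)
42*(I(q(-1)) + 51) = 42*(1 + 51) = 42*52 = 2184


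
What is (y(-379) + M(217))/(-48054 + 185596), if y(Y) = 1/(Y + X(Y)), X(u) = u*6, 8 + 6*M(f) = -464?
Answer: -626111/1094696778 ≈ -0.00057195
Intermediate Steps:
M(f) = -236/3 (M(f) = -4/3 + (1/6)*(-464) = -4/3 - 232/3 = -236/3)
X(u) = 6*u
y(Y) = 1/(7*Y) (y(Y) = 1/(Y + 6*Y) = 1/(7*Y))
(y(-379) + M(217))/(-48054 + 185596) = ((1/7)/(-379) - 236/3)/(-48054 + 185596) = ((1/7)*(-1/379) - 236/3)/137542 = (-1/2653 - 236/3)*(1/137542) = -626111/7959*1/137542 = -626111/1094696778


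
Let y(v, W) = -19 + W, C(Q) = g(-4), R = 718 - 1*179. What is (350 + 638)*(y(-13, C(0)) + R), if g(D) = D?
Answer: 509808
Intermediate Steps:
R = 539 (R = 718 - 179 = 539)
C(Q) = -4
(350 + 638)*(y(-13, C(0)) + R) = (350 + 638)*((-19 - 4) + 539) = 988*(-23 + 539) = 988*516 = 509808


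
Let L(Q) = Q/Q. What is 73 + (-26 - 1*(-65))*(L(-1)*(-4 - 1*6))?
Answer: -317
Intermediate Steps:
L(Q) = 1
73 + (-26 - 1*(-65))*(L(-1)*(-4 - 1*6)) = 73 + (-26 - 1*(-65))*(1*(-4 - 1*6)) = 73 + (-26 + 65)*(1*(-4 - 6)) = 73 + 39*(1*(-10)) = 73 + 39*(-10) = 73 - 390 = -317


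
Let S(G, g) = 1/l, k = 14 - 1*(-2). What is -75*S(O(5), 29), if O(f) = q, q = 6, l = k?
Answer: -75/16 ≈ -4.6875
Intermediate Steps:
k = 16 (k = 14 + 2 = 16)
l = 16
O(f) = 6
S(G, g) = 1/16
-75*S(O(5), 29) = -75*1/16 = -75/16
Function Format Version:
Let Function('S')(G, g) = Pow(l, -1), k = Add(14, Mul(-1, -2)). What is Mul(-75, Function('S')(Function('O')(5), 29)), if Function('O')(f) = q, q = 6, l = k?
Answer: Rational(-75, 16) ≈ -4.6875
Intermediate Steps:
k = 16 (k = Add(14, 2) = 16)
l = 16
Function('O')(f) = 6
Function('S')(G, g) = Rational(1, 16) (Function('S')(G, g) = Pow(16, -1) = Rational(1, 16))
Mul(-75, Function('S')(Function('O')(5), 29)) = Mul(-75, Rational(1, 16)) = Rational(-75, 16)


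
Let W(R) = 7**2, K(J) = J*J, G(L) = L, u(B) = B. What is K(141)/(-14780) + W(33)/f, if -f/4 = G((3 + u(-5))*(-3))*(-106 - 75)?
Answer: -21409711/16051080 ≈ -1.3338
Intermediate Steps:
K(J) = J**2
W(R) = 49
f = 4344 (f = -4*(3 - 5)*(-3)*(-106 - 75) = -4*(-2*(-3))*(-181) = -24*(-181) = -4*(-1086) = 4344)
K(141)/(-14780) + W(33)/f = 141**2/(-14780) + 49/4344 = 19881*(-1/14780) + 49*(1/4344) = -19881/14780 + 49/4344 = -21409711/16051080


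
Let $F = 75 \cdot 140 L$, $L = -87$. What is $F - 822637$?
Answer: $-1736137$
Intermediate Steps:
$F = -913500$ ($F = 75 \cdot 140 \left(-87\right) = 10500 \left(-87\right) = -913500$)
$F - 822637 = -913500 - 822637 = -1736137$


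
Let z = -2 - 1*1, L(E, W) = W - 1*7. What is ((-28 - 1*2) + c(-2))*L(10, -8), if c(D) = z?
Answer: 495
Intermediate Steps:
L(E, W) = -7 + W (L(E, W) = W - 7 = -7 + W)
z = -3 (z = -2 - 1 = -3)
c(D) = -3
((-28 - 1*2) + c(-2))*L(10, -8) = ((-28 - 1*2) - 3)*(-7 - 8) = ((-28 - 2) - 3)*(-15) = (-30 - 3)*(-15) = -33*(-15) = 495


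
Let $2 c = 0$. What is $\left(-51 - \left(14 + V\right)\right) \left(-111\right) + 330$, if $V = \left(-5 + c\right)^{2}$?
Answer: $10320$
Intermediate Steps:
$c = 0$ ($c = \frac{1}{2} \cdot 0 = 0$)
$V = 25$ ($V = \left(-5 + 0\right)^{2} = \left(-5\right)^{2} = 25$)
$\left(-51 - \left(14 + V\right)\right) \left(-111\right) + 330 = \left(-51 + \left(\left(4 - 25\right) - 18\right)\right) \left(-111\right) + 330 = \left(-51 - 39\right) \left(-111\right) + 330 = \left(-90\right) \left(-111\right) + 330 = 9990 + 330 = 10320$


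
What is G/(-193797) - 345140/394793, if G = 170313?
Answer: -44708492263/25503233007 ≈ -1.7531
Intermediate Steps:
G/(-193797) - 345140/394793 = 170313/(-193797) - 345140/394793 = 170313*(-1/193797) - 345140*1/394793 = -56771/64599 - 345140/394793 = -44708492263/25503233007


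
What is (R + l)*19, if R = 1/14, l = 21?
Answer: 5605/14 ≈ 400.36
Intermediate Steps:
R = 1/14 ≈ 0.071429
(R + l)*19 = (1/14 + 21)*19 = (295/14)*19 = 5605/14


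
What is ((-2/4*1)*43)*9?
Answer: -387/2 ≈ -193.50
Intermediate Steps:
((-2/4*1)*43)*9 = ((-2*¼*1)*43)*9 = (-½*1*43)*9 = -½*43*9 = -43/2*9 = -387/2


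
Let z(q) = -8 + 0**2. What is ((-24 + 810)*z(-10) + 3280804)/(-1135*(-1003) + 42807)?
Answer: 818629/295303 ≈ 2.7722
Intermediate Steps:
z(q) = -8 (z(q) = -8 + 0 = -8)
((-24 + 810)*z(-10) + 3280804)/(-1135*(-1003) + 42807) = ((-24 + 810)*(-8) + 3280804)/(-1135*(-1003) + 42807) = (786*(-8) + 3280804)/(1138405 + 42807) = (-6288 + 3280804)/1181212 = 3274516*(1/1181212) = 818629/295303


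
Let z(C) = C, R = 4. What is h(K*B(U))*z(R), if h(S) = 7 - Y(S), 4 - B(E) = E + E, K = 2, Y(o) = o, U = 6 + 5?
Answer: 172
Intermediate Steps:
U = 11
B(E) = 4 - 2*E (B(E) = 4 - (E + E) = 4 - 2*E)
h(S) = 7 - S
h(K*B(U))*z(R) = (7 - 2*(4 - 2*11))*4 = (7 - 2*(4 - 22))*4 = (7 - 2*(-18))*4 = (7 - 1*(-36))*4 = (7 + 36)*4 = 43*4 = 172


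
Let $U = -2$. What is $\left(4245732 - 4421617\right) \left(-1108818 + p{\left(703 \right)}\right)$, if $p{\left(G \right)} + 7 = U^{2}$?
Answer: $195024981585$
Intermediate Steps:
$p{\left(G \right)} = -3$ ($p{\left(G \right)} = -7 + \left(-2\right)^{2} = -7 + 4 = -3$)
$\left(4245732 - 4421617\right) \left(-1108818 + p{\left(703 \right)}\right) = \left(4245732 - 4421617\right) \left(-1108818 - 3\right) = \left(-175885\right) \left(-1108821\right) = 195024981585$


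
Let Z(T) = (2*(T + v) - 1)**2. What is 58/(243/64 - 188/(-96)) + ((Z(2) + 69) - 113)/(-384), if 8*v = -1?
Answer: 69063799/6789120 ≈ 10.173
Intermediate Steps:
v = -1/8 (v = (1/8)*(-1) = -1/8 ≈ -0.12500)
Z(T) = (-5/4 + 2*T)**2 (Z(T) = (2*(T - 1/8) - 1)**2 = (2*(-1/8 + T) - 1)**2 = ((-1/4 + 2*T) - 1)**2 = (-5/4 + 2*T)**2)
58/(243/64 - 188/(-96)) + ((Z(2) + 69) - 113)/(-384) = 58/(243/64 - 188/(-96)) + (((-5 + 8*2)**2/16 + 69) - 113)/(-384) = 58/(243*(1/64) - 188*(-1/96)) + (((-5 + 16)**2/16 + 69) - 113)*(-1/384) = 58/(243/64 + 47/24) + (((1/16)*11**2 + 69) - 113)*(-1/384) = 58/(1105/192) + (((1/16)*121 + 69) - 113)*(-1/384) = 58*(192/1105) + ((121/16 + 69) - 113)*(-1/384) = 11136/1105 + (1225/16 - 113)*(-1/384) = 11136/1105 - 583/16*(-1/384) = 11136/1105 + 583/6144 = 69063799/6789120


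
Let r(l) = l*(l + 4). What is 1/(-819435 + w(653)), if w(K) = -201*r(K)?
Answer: -1/87052656 ≈ -1.1487e-8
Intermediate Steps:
r(l) = l*(4 + l)
w(K) = -201*K*(4 + K)
1/(-819435 + w(653)) = 1/(-819435 - 201*653*(4 + 653)) = 1/(-819435 - 201*653*657) = 1/(-819435 - 86233221) = 1/(-87052656) = -1/87052656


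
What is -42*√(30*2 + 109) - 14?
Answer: -560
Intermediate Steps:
-42*√(30*2 + 109) - 14 = -42*√(60 + 109) - 14 = -42*√169 - 14 = -42*13 - 14 = -546 - 14 = -560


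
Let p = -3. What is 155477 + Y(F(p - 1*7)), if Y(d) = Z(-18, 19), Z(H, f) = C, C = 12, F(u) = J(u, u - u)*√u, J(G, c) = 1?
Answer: 155489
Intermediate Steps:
F(u) = √u (F(u) = 1*√u = √u)
Z(H, f) = 12
Y(d) = 12
155477 + Y(F(p - 1*7)) = 155477 + 12 = 155489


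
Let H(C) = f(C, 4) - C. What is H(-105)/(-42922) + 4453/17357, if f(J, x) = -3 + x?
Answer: 94645912/372498577 ≈ 0.25408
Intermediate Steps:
H(C) = 1 - C (H(C) = (-3 + 4) - C = 1 - C)
H(-105)/(-42922) + 4453/17357 = (1 - 1*(-105))/(-42922) + 4453/17357 = (1 + 105)*(-1/42922) + 4453*(1/17357) = 106*(-1/42922) + 4453/17357 = -53/21461 + 4453/17357 = 94645912/372498577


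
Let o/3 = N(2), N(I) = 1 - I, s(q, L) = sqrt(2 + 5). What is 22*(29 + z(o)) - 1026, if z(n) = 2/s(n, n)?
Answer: -388 + 44*sqrt(7)/7 ≈ -371.37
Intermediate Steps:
s(q, L) = sqrt(7)
o = -3 (o = 3*(1 - 1*2) = 3*(1 - 2) = 3*(-1) = -3)
z(n) = 2*sqrt(7)/7 (z(n) = 2/(sqrt(7)) = 2*(sqrt(7)/7) = 2*sqrt(7)/7)
22*(29 + z(o)) - 1026 = 22*(29 + 2*sqrt(7)/7) - 1026 = (638 + 44*sqrt(7)/7) - 1026 = -388 + 44*sqrt(7)/7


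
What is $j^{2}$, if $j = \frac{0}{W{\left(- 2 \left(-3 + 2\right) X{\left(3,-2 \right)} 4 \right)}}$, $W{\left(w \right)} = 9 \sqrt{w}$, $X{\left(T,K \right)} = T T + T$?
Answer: $0$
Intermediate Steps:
$X{\left(T,K \right)} = T + T^{2}$ ($X{\left(T,K \right)} = T^{2} + T = T + T^{2}$)
$j = 0$ ($j = \frac{0}{9 \sqrt{- 2 \left(-3 + 2\right) 3 \left(1 + 3\right) 4}} = \frac{0}{9 \sqrt{\left(-2\right) \left(-1\right) 3 \cdot 4 \cdot 4}} = \frac{0}{9 \sqrt{2 \cdot 12 \cdot 4}} = \frac{0}{9 \sqrt{24 \cdot 4}} = \frac{0}{9 \sqrt{96}} = \frac{0}{9 \cdot 4 \sqrt{6}} = \frac{0}{36 \sqrt{6}} = 0 \frac{\sqrt{6}}{216} = 0$)
$j^{2} = 0^{2} = 0$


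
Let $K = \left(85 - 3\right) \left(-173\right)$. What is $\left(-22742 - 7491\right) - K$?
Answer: $-16047$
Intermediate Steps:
$K = -14186$ ($K = 82 \left(-173\right) = -14186$)
$\left(-22742 - 7491\right) - K = \left(-22742 - 7491\right) - -14186 = -30233 + 14186 = -16047$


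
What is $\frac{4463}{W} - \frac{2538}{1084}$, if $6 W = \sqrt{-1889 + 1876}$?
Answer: $- \frac{1269}{542} - \frac{26778 i \sqrt{13}}{13} \approx -2.3413 - 7426.9 i$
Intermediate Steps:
$W = \frac{i \sqrt{13}}{6}$ ($W = \frac{\sqrt{-1889 + 1876}}{6} = \frac{\sqrt{-13}}{6} = \frac{i \sqrt{13}}{6} \approx 0.60093 i$)
$\frac{4463}{W} - \frac{2538}{1084} = \frac{4463}{\frac{1}{6} i \sqrt{13}} - \frac{2538}{1084} = 4463 \left(- \frac{6 i \sqrt{13}}{13}\right) - \frac{1269}{542} = - \frac{26778 i \sqrt{13}}{13} - \frac{1269}{542} = - \frac{1269}{542} - \frac{26778 i \sqrt{13}}{13}$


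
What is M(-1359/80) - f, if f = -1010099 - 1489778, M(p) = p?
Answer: 199988801/80 ≈ 2.4999e+6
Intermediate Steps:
f = -2499877
M(-1359/80) - f = -1359/80 - 1*(-2499877) = -1359*1/80 + 2499877 = -1359/80 + 2499877 = 199988801/80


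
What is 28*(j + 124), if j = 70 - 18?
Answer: 4928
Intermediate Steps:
j = 52
28*(j + 124) = 28*(52 + 124) = 28*176 = 4928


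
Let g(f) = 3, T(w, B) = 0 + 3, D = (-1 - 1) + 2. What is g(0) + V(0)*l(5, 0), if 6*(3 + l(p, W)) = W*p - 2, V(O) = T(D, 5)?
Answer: -7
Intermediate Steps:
D = 0 (D = -2 + 2 = 0)
T(w, B) = 3
V(O) = 3
l(p, W) = -10/3 + W*p/6 (l(p, W) = -3 + (W*p - 2)/6 = -3 + (-2 + W*p)/6 = -3 + (-1/3 + W*p/6) = -10/3 + W*p/6)
g(0) + V(0)*l(5, 0) = 3 + 3*(-10/3 + (1/6)*0*5) = 3 + 3*(-10/3 + 0) = 3 + 3*(-10/3) = 3 - 10 = -7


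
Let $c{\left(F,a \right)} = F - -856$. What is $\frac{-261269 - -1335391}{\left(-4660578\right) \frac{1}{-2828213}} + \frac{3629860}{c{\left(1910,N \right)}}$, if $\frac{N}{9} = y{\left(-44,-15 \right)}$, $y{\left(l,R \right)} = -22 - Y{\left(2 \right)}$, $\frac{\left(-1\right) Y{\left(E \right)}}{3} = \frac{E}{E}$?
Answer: $\frac{701633228290363}{1074263229} \approx 6.5313 \cdot 10^{5}$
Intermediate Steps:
$Y{\left(E \right)} = -3$ ($Y{\left(E \right)} = - 3 \frac{E}{E} = \left(-3\right) 1 = -3$)
$y{\left(l,R \right)} = -19$ ($y{\left(l,R \right)} = -22 - -3 = -22 + 3 = -19$)
$N = -171$ ($N = 9 \left(-19\right) = -171$)
$c{\left(F,a \right)} = 856 + F$ ($c{\left(F,a \right)} = F + 856 = 856 + F$)
$\frac{-261269 - -1335391}{\left(-4660578\right) \frac{1}{-2828213}} + \frac{3629860}{c{\left(1910,N \right)}} = \frac{-261269 - -1335391}{\left(-4660578\right) \frac{1}{-2828213}} + \frac{3629860}{856 + 1910} = \frac{-261269 + 1335391}{\left(-4660578\right) \left(- \frac{1}{2828213}\right)} + \frac{3629860}{2766} = \frac{1074122}{\frac{4660578}{2828213}} + 3629860 \cdot \frac{1}{2766} = 1074122 \cdot \frac{2828213}{4660578} + \frac{1814930}{1383} = \frac{1518922901993}{2330289} + \frac{1814930}{1383} = \frac{701633228290363}{1074263229}$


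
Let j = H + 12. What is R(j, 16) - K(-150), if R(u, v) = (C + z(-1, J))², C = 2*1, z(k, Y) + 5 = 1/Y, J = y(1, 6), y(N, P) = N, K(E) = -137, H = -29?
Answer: 141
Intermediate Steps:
J = 1
z(k, Y) = -5 + 1/Y
j = -17 (j = -29 + 12 = -17)
C = 2
R(u, v) = 4 (R(u, v) = (2 + (-5 + 1/1))² = (2 + (-5 + 1))² = (2 - 4)² = (-2)² = 4)
R(j, 16) - K(-150) = 4 - 1*(-137) = 4 + 137 = 141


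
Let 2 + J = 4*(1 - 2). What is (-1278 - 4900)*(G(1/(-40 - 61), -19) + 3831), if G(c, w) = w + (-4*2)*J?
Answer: -23847080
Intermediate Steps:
J = -6 (J = -2 + 4*(1 - 2) = -2 + 4*(-1) = -2 - 4 = -6)
G(c, w) = 48 + w (G(c, w) = w - 4*2*(-6) = w - 8*(-6) = w + 48 = 48 + w)
(-1278 - 4900)*(G(1/(-40 - 61), -19) + 3831) = (-1278 - 4900)*((48 - 19) + 3831) = -6178*(29 + 3831) = -6178*3860 = -23847080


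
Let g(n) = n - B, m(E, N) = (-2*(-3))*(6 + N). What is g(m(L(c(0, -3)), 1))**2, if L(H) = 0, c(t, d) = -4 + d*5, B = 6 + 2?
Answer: 1156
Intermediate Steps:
B = 8
c(t, d) = -4 + 5*d
m(E, N) = 36 + 6*N (m(E, N) = 6*(6 + N) = 36 + 6*N)
g(n) = -8 + n (g(n) = n - 1*8 = n - 8 = -8 + n)
g(m(L(c(0, -3)), 1))**2 = (-8 + (36 + 6*1))**2 = (-8 + (36 + 6))**2 = (-8 + 42)**2 = 34**2 = 1156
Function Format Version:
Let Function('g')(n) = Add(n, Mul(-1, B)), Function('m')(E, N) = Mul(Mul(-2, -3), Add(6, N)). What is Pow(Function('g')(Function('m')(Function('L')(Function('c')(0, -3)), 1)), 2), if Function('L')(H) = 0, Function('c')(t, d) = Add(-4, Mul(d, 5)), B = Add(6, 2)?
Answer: 1156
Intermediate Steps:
B = 8
Function('c')(t, d) = Add(-4, Mul(5, d))
Function('m')(E, N) = Add(36, Mul(6, N)) (Function('m')(E, N) = Mul(6, Add(6, N)) = Add(36, Mul(6, N)))
Function('g')(n) = Add(-8, n) (Function('g')(n) = Add(n, Mul(-1, 8)) = Add(n, -8) = Add(-8, n))
Pow(Function('g')(Function('m')(Function('L')(Function('c')(0, -3)), 1)), 2) = Pow(Add(-8, Add(36, Mul(6, 1))), 2) = Pow(Add(-8, Add(36, 6)), 2) = Pow(Add(-8, 42), 2) = Pow(34, 2) = 1156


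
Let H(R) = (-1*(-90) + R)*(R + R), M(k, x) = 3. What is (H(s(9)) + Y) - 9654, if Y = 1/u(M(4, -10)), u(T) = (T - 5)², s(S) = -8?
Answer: -43863/4 ≈ -10966.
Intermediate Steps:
H(R) = 2*R*(90 + R) (H(R) = (90 + R)*(2*R) = 2*R*(90 + R))
u(T) = (-5 + T)²
Y = ¼ (Y = 1/((-5 + 3)²) = 1/((-2)²) = 1/4 = ¼ ≈ 0.25000)
(H(s(9)) + Y) - 9654 = (2*(-8)*(90 - 8) + ¼) - 9654 = (2*(-8)*82 + ¼) - 9654 = (-1312 + ¼) - 9654 = -5247/4 - 9654 = -43863/4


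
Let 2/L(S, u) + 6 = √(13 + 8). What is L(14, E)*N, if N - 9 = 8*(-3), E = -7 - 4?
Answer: 12 + 2*√21 ≈ 21.165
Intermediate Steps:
E = -11
L(S, u) = 2/(-6 + √21) (L(S, u) = 2/(-6 + √(13 + 8)) = 2/(-6 + √21))
N = -15 (N = 9 + 8*(-3) = 9 - 24 = -15)
L(14, E)*N = (-⅘ - 2*√21/15)*(-15) = 12 + 2*√21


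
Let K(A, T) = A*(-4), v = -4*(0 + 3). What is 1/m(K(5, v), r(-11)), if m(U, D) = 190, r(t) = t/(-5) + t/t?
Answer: 1/190 ≈ 0.0052632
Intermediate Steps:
v = -12 (v = -4*3 = -12)
K(A, T) = -4*A
r(t) = 1 - t/5 (r(t) = t*(-⅕) + 1 = -t/5 + 1 = 1 - t/5)
1/m(K(5, v), r(-11)) = 1/190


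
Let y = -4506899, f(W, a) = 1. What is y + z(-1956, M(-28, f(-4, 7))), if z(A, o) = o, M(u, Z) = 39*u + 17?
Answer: -4507974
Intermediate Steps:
M(u, Z) = 17 + 39*u
y + z(-1956, M(-28, f(-4, 7))) = -4506899 + (17 + 39*(-28)) = -4506899 + (17 - 1092) = -4506899 - 1075 = -4507974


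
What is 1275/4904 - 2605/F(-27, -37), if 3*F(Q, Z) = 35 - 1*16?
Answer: -38300535/93176 ≈ -411.06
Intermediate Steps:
F(Q, Z) = 19/3 (F(Q, Z) = (35 - 1*16)/3 = (35 - 16)/3 = (1/3)*19 = 19/3)
1275/4904 - 2605/F(-27, -37) = 1275/4904 - 2605/19/3 = 1275*(1/4904) - 2605*3/19 = 1275/4904 - 7815/19 = -38300535/93176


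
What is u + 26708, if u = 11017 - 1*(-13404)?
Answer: 51129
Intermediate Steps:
u = 24421 (u = 11017 + 13404 = 24421)
u + 26708 = 24421 + 26708 = 51129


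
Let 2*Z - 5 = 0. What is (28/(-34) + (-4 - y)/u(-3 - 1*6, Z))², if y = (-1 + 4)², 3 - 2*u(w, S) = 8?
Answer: 138384/7225 ≈ 19.154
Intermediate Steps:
Z = 5/2 (Z = 5/2 + (½)*0 = 5/2 + 0 = 5/2 ≈ 2.5000)
u(w, S) = -5/2 (u(w, S) = 3/2 - ½*8 = 3/2 - 4 = -5/2)
y = 9 (y = 3² = 9)
(28/(-34) + (-4 - y)/u(-3 - 1*6, Z))² = (28/(-34) + (-4 - 1*9)/(-5/2))² = (28*(-1/34) + (-4 - 9)*(-⅖))² = (-14/17 - 13*(-⅖))² = (-14/17 + 26/5)² = (372/85)² = 138384/7225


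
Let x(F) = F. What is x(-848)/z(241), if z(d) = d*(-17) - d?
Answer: 424/2169 ≈ 0.19548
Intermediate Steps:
z(d) = -18*d (z(d) = -17*d - d = -18*d)
x(-848)/z(241) = -848/((-18*241)) = -848/(-4338) = -848*(-1/4338) = 424/2169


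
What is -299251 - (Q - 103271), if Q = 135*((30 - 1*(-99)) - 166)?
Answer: -190985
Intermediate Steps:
Q = -4995 (Q = 135*((30 + 99) - 166) = 135*(129 - 166) = 135*(-37) = -4995)
-299251 - (Q - 103271) = -299251 - (-4995 - 103271) = -299251 - 1*(-108266) = -299251 + 108266 = -190985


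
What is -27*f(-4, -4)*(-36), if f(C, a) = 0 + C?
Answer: -3888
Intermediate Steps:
f(C, a) = C
-27*f(-4, -4)*(-36) = -27*(-4)*(-36) = 108*(-36) = -3888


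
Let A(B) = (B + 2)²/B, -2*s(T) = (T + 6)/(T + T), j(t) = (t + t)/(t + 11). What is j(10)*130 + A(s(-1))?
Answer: 55549/420 ≈ 132.26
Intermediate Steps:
j(t) = 2*t/(11 + t) (j(t) = (2*t)/(11 + t) = 2*t/(11 + t))
s(T) = -(6 + T)/(4*T) (s(T) = -(T + 6)/(2*(T + T)) = -(6 + T)/(2*(2*T)) = -(6 + T)*1/(2*T)/2 = -(6 + T)/(4*T))
A(B) = (2 + B)²/B
j(10)*130 + A(s(-1)) = (2*10/(11 + 10))*130 + (2 + (¼)*(-6 - 1*(-1))/(-1))²/(((¼)*(-6 - 1*(-1))/(-1))) = (2*10/21)*130 + (2 + (¼)*(-1)*(-6 + 1))²/(((¼)*(-1)*(-6 + 1))) = (2*10*(1/21))*130 + (2 + (¼)*(-1)*(-5))²/(((¼)*(-1)*(-5))) = (20/21)*130 + (2 + 5/4)²/(5/4) = 2600/21 + 4*(13/4)²/5 = 2600/21 + (⅘)*(169/16) = 2600/21 + 169/20 = 55549/420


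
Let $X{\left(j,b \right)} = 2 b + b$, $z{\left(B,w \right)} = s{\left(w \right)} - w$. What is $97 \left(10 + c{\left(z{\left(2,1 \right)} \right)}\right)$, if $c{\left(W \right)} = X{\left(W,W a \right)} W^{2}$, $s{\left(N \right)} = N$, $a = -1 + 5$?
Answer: $970$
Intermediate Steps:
$a = 4$
$z{\left(B,w \right)} = 0$ ($z{\left(B,w \right)} = w - w = 0$)
$X{\left(j,b \right)} = 3 b$
$c{\left(W \right)} = 12 W^{3}$ ($c{\left(W \right)} = 3 W 4 W^{2} = 3 \cdot 4 W W^{2} = 12 W W^{2} = 12 W^{3}$)
$97 \left(10 + c{\left(z{\left(2,1 \right)} \right)}\right) = 97 \left(10 + 12 \cdot 0^{3}\right) = 97 \left(10 + 12 \cdot 0\right) = 97 \left(10 + 0\right) = 97 \cdot 10 = 970$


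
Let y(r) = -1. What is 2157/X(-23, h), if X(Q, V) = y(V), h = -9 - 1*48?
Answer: -2157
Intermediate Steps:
h = -57 (h = -9 - 48 = -57)
X(Q, V) = -1
2157/X(-23, h) = 2157/(-1) = 2157*(-1) = -2157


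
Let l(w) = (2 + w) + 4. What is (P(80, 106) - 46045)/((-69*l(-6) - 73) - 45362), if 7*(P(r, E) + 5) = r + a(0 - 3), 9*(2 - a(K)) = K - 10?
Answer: 2900399/2862405 ≈ 1.0133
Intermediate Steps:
a(K) = 28/9 - K/9 (a(K) = 2 - (K - 10)/9 = 2 - (-10 + K)/9 = 2 + (10/9 - K/9) = 28/9 - K/9)
P(r, E) = -284/63 + r/7 (P(r, E) = -5 + (r + (28/9 - (0 - 3)/9))/7 = -5 + (r + (28/9 - ⅑*(-3)))/7 = -5 + (r + (28/9 + ⅓))/7 = -5 + (r + 31/9)/7 = -5 + (31/9 + r)/7 = -5 + (31/63 + r/7) = -284/63 + r/7)
l(w) = 6 + w
(P(80, 106) - 46045)/((-69*l(-6) - 73) - 45362) = ((-284/63 + (⅐)*80) - 46045)/((-69*(6 - 6) - 73) - 45362) = ((-284/63 + 80/7) - 46045)/((-69*0 - 73) - 45362) = (436/63 - 46045)/((0 - 73) - 45362) = -2900399/(63*(-73 - 45362)) = -2900399/63/(-45435) = -2900399/63*(-1/45435) = 2900399/2862405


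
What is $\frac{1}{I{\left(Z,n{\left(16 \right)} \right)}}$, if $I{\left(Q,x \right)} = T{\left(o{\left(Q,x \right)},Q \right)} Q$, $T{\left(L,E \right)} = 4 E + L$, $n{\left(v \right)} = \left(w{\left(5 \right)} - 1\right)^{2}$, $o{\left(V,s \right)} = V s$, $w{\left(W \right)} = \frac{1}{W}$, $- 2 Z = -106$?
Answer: $\frac{25}{325844} \approx 7.6724 \cdot 10^{-5}$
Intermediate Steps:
$Z = 53$ ($Z = \left(- \frac{1}{2}\right) \left(-106\right) = 53$)
$n{\left(v \right)} = \frac{16}{25}$ ($n{\left(v \right)} = \left(\frac{1}{5} - 1\right)^{2} = \left(- \frac{4}{5}\right)^{2} = \frac{16}{25}$)
$T{\left(L,E \right)} = L + 4 E$
$I{\left(Q,x \right)} = Q \left(4 Q + Q x\right)$ ($I{\left(Q,x \right)} = \left(Q x + 4 Q\right) Q = \left(4 Q + Q x\right) Q = Q \left(4 Q + Q x\right)$)
$\frac{1}{I{\left(Z,n{\left(16 \right)} \right)}} = \frac{1}{53^{2} \left(4 + \frac{16}{25}\right)} = \frac{1}{2809 \cdot \frac{116}{25}} = \frac{1}{\frac{325844}{25}} = \frac{25}{325844}$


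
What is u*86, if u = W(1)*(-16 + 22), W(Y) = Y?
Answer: 516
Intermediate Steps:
u = 6 (u = 1*(-16 + 22) = 1*6 = 6)
u*86 = 6*86 = 516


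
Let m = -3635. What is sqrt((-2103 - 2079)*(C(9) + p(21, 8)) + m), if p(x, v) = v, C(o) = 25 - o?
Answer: I*sqrt(104003) ≈ 322.5*I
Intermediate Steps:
sqrt((-2103 - 2079)*(C(9) + p(21, 8)) + m) = sqrt((-2103 - 2079)*((25 - 1*9) + 8) - 3635) = sqrt(-4182*((25 - 9) + 8) - 3635) = sqrt(-4182*(16 + 8) - 3635) = sqrt(-4182*24 - 3635) = sqrt(-100368 - 3635) = sqrt(-104003) = I*sqrt(104003)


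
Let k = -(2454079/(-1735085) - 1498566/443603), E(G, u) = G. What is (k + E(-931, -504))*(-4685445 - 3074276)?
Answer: 5531839920668734839418/769688911255 ≈ 7.1871e+9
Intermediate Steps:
k = 3688776194747/769688911255 (k = -(2454079*(-1/1735085) - 1498566*1/443603) = -(-2454079/1735085 - 1498566/443603) = -1*(-3688776194747/769688911255) = 3688776194747/769688911255 ≈ 4.7926)
(k + E(-931, -504))*(-4685445 - 3074276) = (3688776194747/769688911255 - 931)*(-4685445 - 3074276) = -712891600183658/769688911255*(-7759721) = 5531839920668734839418/769688911255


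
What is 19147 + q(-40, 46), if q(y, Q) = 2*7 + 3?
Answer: 19164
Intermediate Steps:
q(y, Q) = 17 (q(y, Q) = 14 + 3 = 17)
19147 + q(-40, 46) = 19147 + 17 = 19164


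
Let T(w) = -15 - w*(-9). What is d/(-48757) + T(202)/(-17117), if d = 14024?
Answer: -327957679/834573569 ≈ -0.39296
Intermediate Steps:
T(w) = -15 + 9*w (T(w) = -15 - (-9)*w = -15 + 9*w)
d/(-48757) + T(202)/(-17117) = 14024/(-48757) + (-15 + 9*202)/(-17117) = 14024*(-1/48757) + (-15 + 1818)*(-1/17117) = -14024/48757 + 1803*(-1/17117) = -14024/48757 - 1803/17117 = -327957679/834573569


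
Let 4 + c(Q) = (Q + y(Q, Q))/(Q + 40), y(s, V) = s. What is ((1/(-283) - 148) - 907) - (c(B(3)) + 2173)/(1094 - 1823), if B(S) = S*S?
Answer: -393888647/374409 ≈ -1052.0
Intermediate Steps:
B(S) = S**2
c(Q) = -4 + 2*Q/(40 + Q) (c(Q) = -4 + (Q + Q)/(Q + 40) = -4 + (2*Q)/(40 + Q) = -4 + 2*Q/(40 + Q))
((1/(-283) - 148) - 907) - (c(B(3)) + 2173)/(1094 - 1823) = ((1/(-283) - 148) - 907) - (2*(-80 - 1*3**2)/(40 + 3**2) + 2173)/(1094 - 1823) = ((-1/283 - 148) - 907) - (2*(-80 - 1*9)/(40 + 9) + 2173)/(-729) = (-41885/283 - 907) - (2*(-80 - 9)/49 + 2173)*(-1)/729 = -298566/283 - (2*(1/49)*(-89) + 2173)*(-1)/729 = -298566/283 - (-178/49 + 2173)*(-1)/729 = -298566/283 - 106299*(-1)/(49*729) = -298566/283 - 1*(-3937/1323) = -298566/283 + 3937/1323 = -393888647/374409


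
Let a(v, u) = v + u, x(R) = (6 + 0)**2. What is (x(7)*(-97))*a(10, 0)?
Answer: -34920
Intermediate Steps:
x(R) = 36 (x(R) = 6**2 = 36)
a(v, u) = u + v
(x(7)*(-97))*a(10, 0) = (36*(-97))*(0 + 10) = -3492*10 = -34920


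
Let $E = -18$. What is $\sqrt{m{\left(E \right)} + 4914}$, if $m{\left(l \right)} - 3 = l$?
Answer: $\sqrt{4899} \approx 69.993$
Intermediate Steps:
$m{\left(l \right)} = 3 + l$
$\sqrt{m{\left(E \right)} + 4914} = \sqrt{\left(3 - 18\right) + 4914} = \sqrt{-15 + 4914} = \sqrt{4899}$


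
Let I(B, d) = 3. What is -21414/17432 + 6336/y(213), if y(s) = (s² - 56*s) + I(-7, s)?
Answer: -8412787/8097164 ≈ -1.0390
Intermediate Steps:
y(s) = 3 + s² - 56*s (y(s) = (s² - 56*s) + 3 = 3 + s² - 56*s)
-21414/17432 + 6336/y(213) = -21414/17432 + 6336/(3 + 213² - 56*213) = -21414*1/17432 + 6336/(3 + 45369 - 11928) = -10707/8716 + 6336/33444 = -10707/8716 + 6336*(1/33444) = -10707/8716 + 176/929 = -8412787/8097164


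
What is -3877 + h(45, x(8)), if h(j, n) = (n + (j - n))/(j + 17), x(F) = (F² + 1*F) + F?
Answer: -240329/62 ≈ -3876.3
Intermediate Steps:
x(F) = F² + 2*F (x(F) = (F² + F) + F = (F + F²) + F = F² + 2*F)
h(j, n) = j/(17 + j)
-3877 + h(45, x(8)) = -3877 + 45/(17 + 45) = -3877 + 45/62 = -240329/62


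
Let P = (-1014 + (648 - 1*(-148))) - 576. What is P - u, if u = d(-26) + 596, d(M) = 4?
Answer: -1394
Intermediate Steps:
u = 600 (u = 4 + 596 = 600)
P = -794 (P = (-1014 + (648 + 148)) - 576 = (-1014 + 796) - 576 = -218 - 576 = -794)
P - u = -794 - 1*600 = -794 - 600 = -1394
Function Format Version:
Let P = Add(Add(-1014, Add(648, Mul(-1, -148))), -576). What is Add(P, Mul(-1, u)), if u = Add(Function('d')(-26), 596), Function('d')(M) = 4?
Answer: -1394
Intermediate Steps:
u = 600 (u = Add(4, 596) = 600)
P = -794 (P = Add(Add(-1014, Add(648, 148)), -576) = Add(Add(-1014, 796), -576) = Add(-218, -576) = -794)
Add(P, Mul(-1, u)) = Add(-794, Mul(-1, 600)) = Add(-794, -600) = -1394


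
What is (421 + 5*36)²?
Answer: 361201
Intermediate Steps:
(421 + 5*36)² = (421 + 180)² = 601² = 361201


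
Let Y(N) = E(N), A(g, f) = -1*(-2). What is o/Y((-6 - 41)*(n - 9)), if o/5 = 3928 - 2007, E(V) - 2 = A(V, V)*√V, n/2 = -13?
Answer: -9605/3288 + 9605*√1645/3288 ≈ 115.56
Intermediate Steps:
n = -26 (n = 2*(-13) = -26)
A(g, f) = 2
E(V) = 2 + 2*√V
o = 9605 (o = 5*(3928 - 2007) = 5*1921 = 9605)
Y(N) = 2 + 2*√N
o/Y((-6 - 41)*(n - 9)) = 9605/(2 + 2*√((-6 - 41)*(-26 - 9))) = 9605/(2 + 2*√(-47*(-35))) = 9605/(2 + 2*√1645)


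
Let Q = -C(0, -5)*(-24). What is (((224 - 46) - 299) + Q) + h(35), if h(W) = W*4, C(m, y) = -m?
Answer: 19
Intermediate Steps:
h(W) = 4*W
Q = 0 (Q = -(-1*0)*(-24) = -0*(-24) = -1*0 = 0)
(((224 - 46) - 299) + Q) + h(35) = (((224 - 46) - 299) + 0) + 4*35 = ((178 - 299) + 0) + 140 = (-121 + 0) + 140 = -121 + 140 = 19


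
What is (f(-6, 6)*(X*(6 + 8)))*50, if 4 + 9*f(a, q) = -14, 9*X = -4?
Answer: 5600/9 ≈ 622.22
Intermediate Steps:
X = -4/9 (X = (⅑)*(-4) = -4/9 ≈ -0.44444)
f(a, q) = -2 (f(a, q) = -4/9 + (⅑)*(-14) = -4/9 - 14/9 = -2)
(f(-6, 6)*(X*(6 + 8)))*50 = -(-8)*(6 + 8)/9*50 = -(-8)*14/9*50 = -2*(-56/9)*50 = (112/9)*50 = 5600/9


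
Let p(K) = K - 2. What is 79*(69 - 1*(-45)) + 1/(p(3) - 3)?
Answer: 18011/2 ≈ 9005.5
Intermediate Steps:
p(K) = -2 + K
79*(69 - 1*(-45)) + 1/(p(3) - 3) = 79*(69 - 1*(-45)) + 1/((-2 + 3) - 3) = 79*(69 + 45) + 1/(1 - 3) = 79*114 + 1/(-2) = 9006 - ½ = 18011/2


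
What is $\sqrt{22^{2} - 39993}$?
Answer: $i \sqrt{39509} \approx 198.77 i$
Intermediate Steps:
$\sqrt{22^{2} - 39993} = \sqrt{484 - 39993} = \sqrt{-39509} = i \sqrt{39509}$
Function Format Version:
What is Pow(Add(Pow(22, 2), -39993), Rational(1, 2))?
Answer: Mul(I, Pow(39509, Rational(1, 2))) ≈ Mul(198.77, I)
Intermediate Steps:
Pow(Add(Pow(22, 2), -39993), Rational(1, 2)) = Pow(Add(484, -39993), Rational(1, 2)) = Pow(-39509, Rational(1, 2)) = Mul(I, Pow(39509, Rational(1, 2)))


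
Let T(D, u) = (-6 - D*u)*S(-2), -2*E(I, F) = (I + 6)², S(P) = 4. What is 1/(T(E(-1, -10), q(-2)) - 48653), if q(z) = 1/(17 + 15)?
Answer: -16/778807 ≈ -2.0544e-5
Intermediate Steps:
q(z) = 1/32
E(I, F) = -(6 + I)²/2 (E(I, F) = -(I + 6)²/2 = -(6 + I)²/2)
T(D, u) = -24 - 4*D*u (T(D, u) = (-6 - D*u)*4 = -24 - 4*D*u)
1/(T(E(-1, -10), q(-2)) - 48653) = 1/((-24 - 4*(-(6 - 1)²/2)*1/32) - 48653) = 1/((-24 - 4*(-½*5²)*1/32) - 48653) = 1/((-24 - 4*(-½*25)*1/32) - 48653) = 1/((-24 - 4*(-25/2)*1/32) - 48653) = 1/((-24 + 25/16) - 48653) = 1/(-359/16 - 48653) = 1/(-778807/16) = -16/778807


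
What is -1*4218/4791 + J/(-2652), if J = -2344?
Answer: 3664/1058811 ≈ 0.0034605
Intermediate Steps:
-1*4218/4791 + J/(-2652) = -1*4218/4791 - 2344/(-2652) = -4218*1/4791 - 2344*(-1/2652) = -1406/1597 + 586/663 = 3664/1058811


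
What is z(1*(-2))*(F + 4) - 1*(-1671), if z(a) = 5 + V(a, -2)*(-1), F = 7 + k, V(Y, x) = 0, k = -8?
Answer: 1686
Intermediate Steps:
F = -1 (F = 7 - 8 = -1)
z(a) = 5 (z(a) = 5 + 0*(-1) = 5 + 0 = 5)
z(1*(-2))*(F + 4) - 1*(-1671) = 5*(-1 + 4) - 1*(-1671) = 5*3 + 1671 = 15 + 1671 = 1686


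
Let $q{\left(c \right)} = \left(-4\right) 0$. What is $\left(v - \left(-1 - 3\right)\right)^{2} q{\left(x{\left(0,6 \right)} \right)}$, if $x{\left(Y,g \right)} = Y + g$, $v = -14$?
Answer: $0$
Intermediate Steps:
$q{\left(c \right)} = 0$
$\left(v - \left(-1 - 3\right)\right)^{2} q{\left(x{\left(0,6 \right)} \right)} = \left(-14 - \left(-1 - 3\right)\right)^{2} \cdot 0 = \left(-14 - -4\right)^{2} \cdot 0 = \left(-14 + 4\right)^{2} \cdot 0 = \left(-10\right)^{2} \cdot 0 = 100 \cdot 0 = 0$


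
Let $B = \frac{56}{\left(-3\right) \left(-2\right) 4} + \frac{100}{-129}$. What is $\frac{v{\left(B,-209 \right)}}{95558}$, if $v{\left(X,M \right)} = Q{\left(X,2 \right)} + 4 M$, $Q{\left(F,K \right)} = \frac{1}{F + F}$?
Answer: $- \frac{111981}{12804772} \approx -0.0087453$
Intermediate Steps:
$B = \frac{67}{43}$ ($B = \frac{56}{6 \cdot 4} + 100 \left(- \frac{1}{129}\right) = \frac{56}{24} - \frac{100}{129} = 56 \cdot \frac{1}{24} - \frac{100}{129} = \frac{7}{3} - \frac{100}{129} = \frac{67}{43} \approx 1.5581$)
$Q{\left(F,K \right)} = \frac{1}{2 F}$
$v{\left(X,M \right)} = \frac{1}{2 X} + 4 M$
$\frac{v{\left(B,-209 \right)}}{95558} = \frac{\frac{1}{2 \cdot \frac{67}{43}} + 4 \left(-209\right)}{95558} = \left(\frac{1}{2} \cdot \frac{43}{67} - 836\right) \frac{1}{95558} = \left(\frac{43}{134} - 836\right) \frac{1}{95558} = \left(- \frac{111981}{134}\right) \frac{1}{95558} = - \frac{111981}{12804772}$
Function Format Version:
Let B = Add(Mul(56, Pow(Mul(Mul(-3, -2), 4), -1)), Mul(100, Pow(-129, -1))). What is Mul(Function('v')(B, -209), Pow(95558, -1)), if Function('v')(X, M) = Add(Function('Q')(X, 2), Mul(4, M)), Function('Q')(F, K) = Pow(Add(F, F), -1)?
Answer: Rational(-111981, 12804772) ≈ -0.0087453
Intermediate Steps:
B = Rational(67, 43) (B = Add(Mul(56, Pow(Mul(6, 4), -1)), Mul(100, Rational(-1, 129))) = Add(Mul(56, Pow(24, -1)), Rational(-100, 129)) = Add(Mul(56, Rational(1, 24)), Rational(-100, 129)) = Add(Rational(7, 3), Rational(-100, 129)) = Rational(67, 43) ≈ 1.5581)
Function('Q')(F, K) = Mul(Rational(1, 2), Pow(F, -1)) (Function('Q')(F, K) = Pow(Mul(2, F), -1) = Mul(Rational(1, 2), Pow(F, -1)))
Function('v')(X, M) = Add(Mul(Rational(1, 2), Pow(X, -1)), Mul(4, M))
Mul(Function('v')(B, -209), Pow(95558, -1)) = Mul(Add(Mul(Rational(1, 2), Pow(Rational(67, 43), -1)), Mul(4, -209)), Pow(95558, -1)) = Mul(Add(Mul(Rational(1, 2), Rational(43, 67)), -836), Rational(1, 95558)) = Mul(Add(Rational(43, 134), -836), Rational(1, 95558)) = Mul(Rational(-111981, 134), Rational(1, 95558)) = Rational(-111981, 12804772)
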